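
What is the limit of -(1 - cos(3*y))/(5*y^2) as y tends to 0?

-9/10

Substitution gives 0/0.
Use (1 − cos u)/u² → 1/2 with u = 3y: the limit is 3²/(2·(-5)) = -9/10.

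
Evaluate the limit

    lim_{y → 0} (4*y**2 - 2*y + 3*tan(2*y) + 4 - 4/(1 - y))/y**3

Substitution gives 0/0; apply L'Hôpital's rule 3 times.
After differentiating numerator and denominator 3 times the quotient is (24*(2*(y - 1)^4*(3*tan(2*y)^2 + 1)/cos(2*y)^2 - 1)/(y - 1)^4)/(6); at y = 0 this is 4.

4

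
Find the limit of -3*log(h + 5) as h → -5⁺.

∞

As h → -5⁺, h + 5 → 0⁺ and ln(h + 5) → −∞.
Multiplying by -3 gives ∞.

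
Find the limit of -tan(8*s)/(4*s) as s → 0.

Substitution gives 0/0.
Since tan(u)/u → 1 as u → 0, tan(8s)/(8s) → 1 and the limit is 8/(-4) = -2.

-2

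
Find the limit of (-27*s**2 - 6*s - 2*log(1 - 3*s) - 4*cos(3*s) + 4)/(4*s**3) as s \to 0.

9/2

Substitution gives 0/0; apply L'Hôpital's rule 3 times.
After differentiating numerator and denominator 3 times the quotient is (-108*sin(3*s) - 108/(3*s - 1)^3)/(24); at s = 0 this is 9/2.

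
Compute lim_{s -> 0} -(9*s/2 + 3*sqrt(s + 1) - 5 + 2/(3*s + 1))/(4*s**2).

Substitution gives 0/0; apply L'Hôpital's rule 2 times.
After differentiating numerator and denominator 2 times the quotient is (36/(3*s + 1)^3 - 3/(4*(s + 1)^(3/2)))/(-8); at s = 0 this is -141/32.

-141/32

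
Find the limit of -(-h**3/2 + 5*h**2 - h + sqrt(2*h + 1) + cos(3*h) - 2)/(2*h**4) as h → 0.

-11/8

Substitution gives 0/0; apply L'Hôpital's rule 4 times.
After differentiating numerator and denominator 4 times the quotient is (81*cos(3*h) - 15/(2*h + 1)^(7/2))/(-48); at h = 0 this is -11/8.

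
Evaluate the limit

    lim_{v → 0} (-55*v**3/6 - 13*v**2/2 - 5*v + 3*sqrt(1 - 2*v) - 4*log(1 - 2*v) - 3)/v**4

Substitution gives 0/0 (the numerator vanishes to order 4).
Expand each term to order v^4: the coefficient of v^4 in -4·ln(1 - 2v) is 16 and in 3·√(1 - 2v) is -15/8.
Lower-order terms cancel with the polynomial part, so the numerator is (113/8)·v^4 + o(v^4), and the limit is (113/8)/(1) = 113/8.

113/8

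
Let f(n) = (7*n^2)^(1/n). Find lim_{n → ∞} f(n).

1

Base → ∞ and exponent → 0: an ∞^0 form.
Take logs: (1/n)·ln(7·n^2) = (ln 7 + 2·ln n)/n → 0.
So the limit is e^0 = 1.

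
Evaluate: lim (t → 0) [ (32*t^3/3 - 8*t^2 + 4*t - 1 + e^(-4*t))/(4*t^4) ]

Direct substitution gives 0/0.
Apply L'Hôpital: lim (32*t^2 - 16*t + 4 - 4*e^(-4*t))/(16*t^3), still 0/0.
Apply L'Hôpital: lim (64*t - 16 + 16*e^(-4*t))/(48*t^2), still 0/0.
Apply L'Hôpital: lim (64 - 64*e^(-4*t))/(96*t), still 0/0.
After 4 applications of L'Hôpital's rule the quotient is (256*e^(-4*t))/(96); substituting t = 0 gives 8/3.

8/3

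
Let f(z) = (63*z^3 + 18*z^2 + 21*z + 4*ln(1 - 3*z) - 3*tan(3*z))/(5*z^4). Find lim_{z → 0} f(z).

-81/5

Substitution gives 0/0; apply L'Hôpital's rule 4 times.
After differentiating numerator and denominator 4 times the quotient is (1944*tan(3*z)/cos(3*z)^2 - 5832*tan(3*z)/cos(3*z)^4 - 1944/(3*z - 1)^4)/(120); at z = 0 this is -81/5.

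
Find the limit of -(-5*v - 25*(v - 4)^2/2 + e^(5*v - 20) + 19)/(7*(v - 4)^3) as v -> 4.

Direct substitution gives 0/0.
Apply L'Hôpital: lim (-25*v + 5*e^(5*v - 20) + 95)/(-21*(v - 4)^2), still 0/0.
Apply L'Hôpital: lim (25*e^(5*v - 20) - 25)/(168 - 42*v), still 0/0.
After 3 applications of L'Hôpital's rule the quotient is (125*e^(5*v - 20))/(-42); substituting v = 4 gives -125/42.

-125/42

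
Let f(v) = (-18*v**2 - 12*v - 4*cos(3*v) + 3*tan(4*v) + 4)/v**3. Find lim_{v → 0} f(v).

Substitution gives 0/0 (the numerator vanishes to order 3).
Expand each term to order v^3: the coefficient of v^3 in -4·cos(3v) is 0 and in 3·tan(4v) is 64.
Lower-order terms cancel with the polynomial part, so the numerator is (64)·v^3 + o(v^3), and the limit is (64)/(1) = 64.

64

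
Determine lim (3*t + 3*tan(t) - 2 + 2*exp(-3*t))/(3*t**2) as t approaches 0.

3

Substitution gives 0/0 (the numerator vanishes to order 2).
Expand each term to order t^2: the coefficient of t^2 in 3·tan(t) is 0 and in 2·e^(-3t) is 9.
Lower-order terms cancel with the polynomial part, so the numerator is (9)·t^2 + o(t^2), and the limit is (9)/(3) = 3.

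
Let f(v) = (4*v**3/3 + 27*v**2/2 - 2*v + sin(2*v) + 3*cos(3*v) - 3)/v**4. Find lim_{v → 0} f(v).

81/8

Substitution gives 0/0; apply L'Hôpital's rule 4 times.
After differentiating numerator and denominator 4 times the quotient is (16*sin(2*v) + 243*cos(3*v))/(24); at v = 0 this is 81/8.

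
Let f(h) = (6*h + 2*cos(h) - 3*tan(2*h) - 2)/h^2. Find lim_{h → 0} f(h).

-1

Substitution gives 0/0; apply L'Hôpital's rule 2 times.
After differentiating numerator and denominator 2 times the quotient is (-2*cos(h) - 24*tan(2*h)/cos(2*h)^2)/(2); at h = 0 this is -1.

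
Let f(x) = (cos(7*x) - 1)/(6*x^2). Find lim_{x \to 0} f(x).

-49/12

Direct substitution gives 0/0.
Apply L'Hôpital: lim (-7*sin(7*x))/(12*x), still 0/0.
After 2 applications of L'Hôpital's rule the quotient is (-49*cos(7*x))/(12); substituting x = 0 gives -49/12.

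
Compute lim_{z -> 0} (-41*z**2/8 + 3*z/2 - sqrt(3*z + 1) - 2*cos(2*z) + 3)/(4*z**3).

Substitution gives 0/0 (the numerator vanishes to order 3).
Expand each term to order z^3: the coefficient of z^3 in −√(1 + 3z) is -27/16 and in -2·cos(2z) is 0.
Lower-order terms cancel with the polynomial part, so the numerator is (-27/16)·z^3 + o(z^3), and the limit is (-27/16)/(4) = -27/64.

-27/64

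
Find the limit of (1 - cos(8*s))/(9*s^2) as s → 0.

Substitution gives 0/0.
Use (1 − cos u)/u² → 1/2 with u = 8s: the limit is 8²/(2·9) = 32/9.

32/9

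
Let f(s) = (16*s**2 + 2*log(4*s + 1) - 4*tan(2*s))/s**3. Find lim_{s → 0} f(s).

Substitution gives 0/0; apply L'Hôpital's rule 3 times.
After differentiating numerator and denominator 3 times the quotient is (-128*tan(2*s)^2/cos(2*s)^2 - 64/cos(2*s)^4 + 256/(4*s + 1)^3)/(6); at s = 0 this is 32.

32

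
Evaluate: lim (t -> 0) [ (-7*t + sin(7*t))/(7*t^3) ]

-49/6

Direct substitution gives 0/0.
Apply L'Hôpital: lim (7*cos(7*t) - 7)/(21*t^2), still 0/0.
Apply L'Hôpital: lim (-49*sin(7*t))/(42*t), still 0/0.
After 3 applications of L'Hôpital's rule the quotient is (-343*cos(7*t))/(42); substituting t = 0 gives -49/6.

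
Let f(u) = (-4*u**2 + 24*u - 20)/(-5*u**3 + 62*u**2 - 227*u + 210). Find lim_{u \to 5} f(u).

Since u = 5 makes numerator and denominator zero, (u - 5) divides both.
Cancelling it gives (4 - 4*u)/(-5*u^2 + 37*u - 42); now plug in u = 5 to get -8/9.

-8/9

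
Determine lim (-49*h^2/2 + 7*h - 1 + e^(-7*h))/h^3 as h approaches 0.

-343/6

Direct substitution gives 0/0.
Apply L'Hôpital: lim (-49*h + 7 - 7*e^(-7*h))/(3*h^2), still 0/0.
Apply L'Hôpital: lim (-49 + 49*e^(-7*h))/(6*h), still 0/0.
After 3 applications of L'Hôpital's rule the quotient is (-343*e^(-7*h))/(6); substituting h = 0 gives -343/6.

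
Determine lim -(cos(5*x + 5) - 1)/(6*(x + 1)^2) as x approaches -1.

25/12

Direct substitution gives 0/0.
Apply L'Hôpital: lim (-5*sin(5*x + 5))/(-12*x - 12), still 0/0.
After 2 applications of L'Hôpital's rule the quotient is (-25*cos(5*x + 5))/(-12); substituting x = -1 gives 25/12.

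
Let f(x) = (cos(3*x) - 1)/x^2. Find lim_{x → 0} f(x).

-9/2

Direct substitution gives 0/0.
Apply L'Hôpital: lim (-3*sin(3*x))/(2*x), still 0/0.
After 2 applications of L'Hôpital's rule the quotient is (-9*cos(3*x))/(2); substituting x = 0 gives -9/2.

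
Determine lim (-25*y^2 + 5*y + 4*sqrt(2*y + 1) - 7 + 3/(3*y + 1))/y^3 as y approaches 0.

Substitution gives 0/0; apply L'Hôpital's rule 3 times.
After differentiating numerator and denominator 3 times the quotient is (-486/(3*y + 1)^4 + 12/(2*y + 1)^(5/2))/(6); at y = 0 this is -79.

-79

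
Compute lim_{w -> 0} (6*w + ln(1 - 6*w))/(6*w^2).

Direct substitution gives 0/0.
Apply L'Hôpital: lim (6 - 6/(1 - 6*w))/(12*w), still 0/0.
After 2 applications of L'Hôpital's rule the quotient is (-36/(1 - 6*w)^2)/(12); substituting w = 0 gives -3.

-3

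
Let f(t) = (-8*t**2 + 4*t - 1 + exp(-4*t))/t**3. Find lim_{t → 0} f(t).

Direct substitution gives 0/0.
Apply L'Hôpital: lim (-16*t + 4 - 4*e^(-4*t))/(3*t^2), still 0/0.
Apply L'Hôpital: lim (-16 + 16*e^(-4*t))/(6*t), still 0/0.
After 3 applications of L'Hôpital's rule the quotient is (-64*e^(-4*t))/(6); substituting t = 0 gives -32/3.

-32/3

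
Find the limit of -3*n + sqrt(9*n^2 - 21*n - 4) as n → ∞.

-7/2

This has the form ∞ − ∞. Multiply and divide by the conjugate √(9*n^2 - 21*n - 4) + 3n.
That gives (-21n - 4) / (√(9*n^2 - 21*n - 4) + 3n).
Divide numerator and denominator by n: the limit is -21/(2·3) = -7/2.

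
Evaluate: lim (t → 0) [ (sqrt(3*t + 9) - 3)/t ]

1/2

A 0/0 form; rationalise with √(9 + 3t) + √9. This collapses the numerator to 3t, leaving 3/(√(9 + 3t) + √9) → 3/(2√9) = 1/2.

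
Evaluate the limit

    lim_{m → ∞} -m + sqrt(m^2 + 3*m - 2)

3/2

An ∞ − ∞ form. Rationalising with the conjugate, the difference becomes (3m - 2) / (√(m^2 + 3*m - 2) + m).
For large m the denominator behaves like 2·m, so the quotient tends to 3/2 = 3/2.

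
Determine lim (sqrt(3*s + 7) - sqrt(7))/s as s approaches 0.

3*√(7)/14

A 0/0 form; rationalise with √(7 + 3s) + √7. This collapses the numerator to 3s, leaving 3/(√(7 + 3s) + √7) → 3/(2√7) = 3*√(7)/14.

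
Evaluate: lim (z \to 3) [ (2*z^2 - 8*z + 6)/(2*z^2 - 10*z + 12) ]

2

Direct substitution gives 0/0, so factor. Both numerator and denominator have (z - 3) as a factor.
After cancelling, the expression reduces to (2*z - 2)/(2*z - 4).
Substituting z = 3 gives 2.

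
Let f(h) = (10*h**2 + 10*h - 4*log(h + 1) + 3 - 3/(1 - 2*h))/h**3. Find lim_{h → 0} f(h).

Substitution gives 0/0; apply L'Hôpital's rule 3 times.
After differentiating numerator and denominator 3 times the quotient is (-144/(2*h - 1)^4 - 8/(h + 1)^3)/(6); at h = 0 this is -76/3.

-76/3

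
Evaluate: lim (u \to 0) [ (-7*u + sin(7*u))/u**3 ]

-343/6

Direct substitution gives 0/0.
Apply L'Hôpital: lim (7*cos(7*u) - 7)/(3*u^2), still 0/0.
Apply L'Hôpital: lim (-49*sin(7*u))/(6*u), still 0/0.
After 3 applications of L'Hôpital's rule the quotient is (-343*cos(7*u))/(6); substituting u = 0 gives -343/6.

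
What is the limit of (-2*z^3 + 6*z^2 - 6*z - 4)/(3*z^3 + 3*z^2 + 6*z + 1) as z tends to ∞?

-2/3

Numerator and denominator both have degree 3.
Dividing every term by z^3, all lower-order terms vanish and the limit is the ratio of leading coefficients, -2/(3) = -2/3.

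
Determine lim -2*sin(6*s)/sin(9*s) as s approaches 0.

-4/3

Substitution gives 0/0.
Divide numerator and denominator by s: sin(6s)/s → 6 and sin(9s)/s → 9, so the limit is -2·6/9 = -4/3.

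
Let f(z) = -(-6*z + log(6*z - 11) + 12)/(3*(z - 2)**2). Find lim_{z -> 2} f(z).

6

Direct substitution gives 0/0.
Apply L'Hôpital: lim (-6 + 6/(6*z - 11))/(12 - 6*z), still 0/0.
After 2 applications of L'Hôpital's rule the quotient is (-36/(6*z - 11)^2)/(-6); substituting z = 2 gives 6.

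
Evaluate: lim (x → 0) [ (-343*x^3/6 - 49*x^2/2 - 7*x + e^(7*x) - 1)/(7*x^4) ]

Direct substitution gives 0/0.
Apply L'Hôpital: lim (-343*x^2/2 - 49*x + 7*e^(7*x) - 7)/(28*x^3), still 0/0.
Apply L'Hôpital: lim (-343*x + 49*e^(7*x) - 49)/(84*x^2), still 0/0.
Apply L'Hôpital: lim (343*e^(7*x) - 343)/(168*x), still 0/0.
After 4 applications of L'Hôpital's rule the quotient is (2401*e^(7*x))/(168); substituting x = 0 gives 343/24.

343/24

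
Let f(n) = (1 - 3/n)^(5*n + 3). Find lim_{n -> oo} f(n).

The base → 1 and the exponent → ∞: a 1^∞ form.
Take logarithms: (5n + 3)·ln(1 - 3/n). Since ln(1+u) ~ u for small u, this behaves like (5n)·(-3/n) → -15.
So the limit is e^(-15).

e^(-15)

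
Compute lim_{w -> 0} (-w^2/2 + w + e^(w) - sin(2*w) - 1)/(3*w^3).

1/2

Substitution gives 0/0; apply L'Hôpital's rule 3 times.
After differentiating numerator and denominator 3 times the quotient is (e^(w) + 8*cos(2*w))/(18); at w = 0 this is 1/2.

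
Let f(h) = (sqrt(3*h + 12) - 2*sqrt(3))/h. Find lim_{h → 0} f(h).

A 0/0 form; rationalise with √(12 + 3h) + √12. This collapses the numerator to 3h, leaving 3/(√(12 + 3h) + √12) → 3/(2√12) = √(3)/4.

√(3)/4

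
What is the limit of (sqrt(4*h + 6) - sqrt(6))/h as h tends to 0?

Substitution gives 0/0. Multiply numerator and denominator by the conjugate √(6 + 4h) + √6.
The numerator becomes (6 + 4h) − 6 = 4h, so the expression simplifies to 4/(√(6 + 4h) + √6).
Letting h → 0 gives 4/(2√6) = √(6)/3.

√(6)/3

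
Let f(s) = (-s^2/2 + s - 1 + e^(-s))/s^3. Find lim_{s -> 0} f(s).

-1/6

Direct substitution gives 0/0.
Apply L'Hôpital: lim (-s + 1 - e^(-s))/(3*s^2), still 0/0.
Apply L'Hôpital: lim (-1 + e^(-s))/(6*s), still 0/0.
After 3 applications of L'Hôpital's rule the quotient is (-e^(-s))/(6); substituting s = 0 gives -1/6.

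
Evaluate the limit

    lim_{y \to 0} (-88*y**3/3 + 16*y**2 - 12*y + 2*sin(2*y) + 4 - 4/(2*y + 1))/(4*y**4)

-16

Substitution gives 0/0; apply L'Hôpital's rule 4 times.
After differentiating numerator and denominator 4 times the quotient is (32*sin(2*y) - 1536/(2*y + 1)^5)/(96); at y = 0 this is -16.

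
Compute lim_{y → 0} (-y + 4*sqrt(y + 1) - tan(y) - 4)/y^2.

Substitution gives 0/0; apply L'Hôpital's rule 2 times.
After differentiating numerator and denominator 2 times the quotient is (-2*tan(y)/cos(y)^2 - 1/(y + 1)^(3/2))/(2); at y = 0 this is -1/2.

-1/2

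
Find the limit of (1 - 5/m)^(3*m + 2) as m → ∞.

e^(-15)

Write it as [(1 - 5/m)^m]^(3) · (1 - 5/m)^(2). The bracketed term tends to e^(-5) and the second factor to 1, so the limit is e^(-15).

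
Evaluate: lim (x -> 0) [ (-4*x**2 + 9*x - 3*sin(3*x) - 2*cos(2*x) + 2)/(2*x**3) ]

Substitution gives 0/0; apply L'Hôpital's rule 3 times.
After differentiating numerator and denominator 3 times the quotient is (-16*sin(2*x) + 81*cos(3*x))/(12); at x = 0 this is 27/4.

27/4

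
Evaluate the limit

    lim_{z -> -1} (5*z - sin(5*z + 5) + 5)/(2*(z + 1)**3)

125/12

Direct substitution gives 0/0.
Apply L'Hôpital: lim (5 - 5*cos(5*z + 5))/(6*(z + 1)^2), still 0/0.
Apply L'Hôpital: lim (25*sin(5*z + 5))/(12*z + 12), still 0/0.
After 3 applications of L'Hôpital's rule the quotient is (125*cos(5*z + 5))/(12); substituting z = -1 gives 125/12.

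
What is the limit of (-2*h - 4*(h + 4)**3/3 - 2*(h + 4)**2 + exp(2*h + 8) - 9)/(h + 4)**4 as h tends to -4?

Direct substitution gives 0/0.
Apply L'Hôpital: lim (-4*h - 4*(h + 4)^2 + 2*e^(2*h + 8) - 18)/(4*(h + 4)^3), still 0/0.
Apply L'Hôpital: lim (-8*h + 4*e^(2*h + 8) - 36)/(12*(h + 4)^2), still 0/0.
Apply L'Hôpital: lim (8*e^(2*h + 8) - 8)/(24*h + 96), still 0/0.
After 4 applications of L'Hôpital's rule the quotient is (16*e^(2*h + 8))/(24); substituting h = -4 gives 2/3.

2/3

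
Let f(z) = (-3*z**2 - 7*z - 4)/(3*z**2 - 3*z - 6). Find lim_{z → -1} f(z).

Since z = -1 makes numerator and denominator zero, (z + 1) divides both.
Cancelling it gives (-3*z - 4)/(3*z - 6); now plug in z = -1 to get 1/9.

1/9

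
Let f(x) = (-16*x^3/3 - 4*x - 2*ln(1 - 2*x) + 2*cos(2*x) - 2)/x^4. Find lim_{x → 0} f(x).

Substitution gives 0/0 (the numerator vanishes to order 4).
Expand each term to order x^4: the coefficient of x^4 in -2·ln(1 - 2x) is 8 and in 2·cos(2x) is 4/3.
Lower-order terms cancel with the polynomial part, so the numerator is (28/3)·x^4 + o(x^4), and the limit is (28/3)/(1) = 28/3.

28/3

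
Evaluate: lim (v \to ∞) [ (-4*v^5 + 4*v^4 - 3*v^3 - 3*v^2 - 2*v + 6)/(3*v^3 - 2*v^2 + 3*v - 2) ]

The numerator has higher degree (5 > 3); the quotient behaves like (-4/(3))·v^2 for large |v|.
As v → +∞ this diverges to -∞.

-∞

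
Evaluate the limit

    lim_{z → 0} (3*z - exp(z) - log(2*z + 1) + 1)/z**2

3/2

Substitution gives 0/0 (the numerator vanishes to order 2).
Expand each term to order z^2: the coefficient of z^2 in −ln(1 + 2z) is 2 and in −e^(z) is -1/2.
Lower-order terms cancel with the polynomial part, so the numerator is (3/2)·z^2 + o(z^2), and the limit is (3/2)/(1) = 3/2.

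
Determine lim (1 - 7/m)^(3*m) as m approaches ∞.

e^(-21)

Let L be the limit and take ln: ln L = lim (3m)·ln(1 - 7/m) = lim (3m)·(-7/m + O(1/m²)) = -21.
Hence L = e^(-21).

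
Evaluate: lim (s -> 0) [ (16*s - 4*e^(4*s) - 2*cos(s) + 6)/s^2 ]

-31

Substitution gives 0/0 (the numerator vanishes to order 2).
Expand each term to order s^2: the coefficient of s^2 in -4·e^(4s) is -32 and in -2·cos(s) is 1.
Lower-order terms cancel with the polynomial part, so the numerator is (-31)·s^2 + o(s^2), and the limit is (-31)/(1) = -31.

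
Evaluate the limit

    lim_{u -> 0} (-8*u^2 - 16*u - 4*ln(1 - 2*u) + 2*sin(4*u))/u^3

-32/3

Substitution gives 0/0 (the numerator vanishes to order 3).
Expand each term to order u^3: the coefficient of u^3 in -4·ln(1 - 2u) is 32/3 and in 2·sin(4u) is -64/3.
Lower-order terms cancel with the polynomial part, so the numerator is (-32/3)·u^3 + o(u^3), and the limit is (-32/3)/(1) = -32/3.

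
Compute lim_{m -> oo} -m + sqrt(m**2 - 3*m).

-3/2

This has the form ∞ − ∞. Multiply and divide by the conjugate √(m^2 - 3*m) + m.
That gives (-3m) / (√(m^2 - 3*m) + m).
Divide numerator and denominator by m: the limit is -3/(2·1) = -3/2.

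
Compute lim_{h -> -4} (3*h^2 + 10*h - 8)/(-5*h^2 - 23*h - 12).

-14/17

At h = -4 both the top and bottom vanish — a removable singularity. Factoring out (h + 4) from each leaves (3*h - 2)/(-5*h - 3), which at h = -4 equals -14/17.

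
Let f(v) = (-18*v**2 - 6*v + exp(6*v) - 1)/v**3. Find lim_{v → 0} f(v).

Direct substitution gives 0/0.
Apply L'Hôpital: lim (-36*v + 6*e^(6*v) - 6)/(3*v^2), still 0/0.
Apply L'Hôpital: lim (36*e^(6*v) - 36)/(6*v), still 0/0.
After 3 applications of L'Hôpital's rule the quotient is (216*e^(6*v))/(6); substituting v = 0 gives 36.

36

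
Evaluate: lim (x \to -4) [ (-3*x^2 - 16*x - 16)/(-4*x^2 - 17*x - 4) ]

Since x = -4 makes numerator and denominator zero, (x + 4) divides both.
Cancelling it gives (-3*x - 4)/(-4*x - 1); now plug in x = -4 to get 8/15.

8/15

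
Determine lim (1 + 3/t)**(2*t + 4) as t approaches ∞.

e^(6)

Let L be the limit and take ln: ln L = lim (2t + 4)·ln(1 + 3/t) = lim (2t + 4)·(3/t + O(1/t²)) = 6.
Hence L = e^(6).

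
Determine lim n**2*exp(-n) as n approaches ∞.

Write as n^2/e^{1n}, an ∞/∞ form.
Exponential growth dominates any polynomial, so repeated L'Hôpital (or the standard result) gives 0.

0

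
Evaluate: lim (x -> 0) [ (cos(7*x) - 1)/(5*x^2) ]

Direct substitution gives 0/0.
Apply L'Hôpital: lim (-7*sin(7*x))/(10*x), still 0/0.
After 2 applications of L'Hôpital's rule the quotient is (-49*cos(7*x))/(10); substituting x = 0 gives -49/10.

-49/10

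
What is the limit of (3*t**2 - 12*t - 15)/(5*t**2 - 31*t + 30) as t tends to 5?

Since t = 5 makes numerator and denominator zero, (t - 5) divides both.
Cancelling it gives (3*t + 3)/(5*t - 6); now plug in t = 5 to get 18/19.

18/19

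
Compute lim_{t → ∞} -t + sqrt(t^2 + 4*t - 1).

This has the form ∞ − ∞. Multiply and divide by the conjugate √(t^2 + 4*t - 1) + t.
That gives (4t - 1) / (√(t^2 + 4*t - 1) + t).
Divide numerator and denominator by t: the limit is 4/(2·1) = 2.

2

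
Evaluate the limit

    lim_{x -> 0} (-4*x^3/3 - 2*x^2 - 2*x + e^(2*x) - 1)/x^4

Direct substitution gives 0/0.
Apply L'Hôpital: lim (-4*x^2 - 4*x + 2*e^(2*x) - 2)/(4*x^3), still 0/0.
Apply L'Hôpital: lim (-8*x + 4*e^(2*x) - 4)/(12*x^2), still 0/0.
Apply L'Hôpital: lim (8*e^(2*x) - 8)/(24*x), still 0/0.
After 4 applications of L'Hôpital's rule the quotient is (16*e^(2*x))/(24); substituting x = 0 gives 2/3.

2/3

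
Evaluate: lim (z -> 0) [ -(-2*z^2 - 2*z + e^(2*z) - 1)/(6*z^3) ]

Direct substitution gives 0/0.
Apply L'Hôpital: lim (-4*z + 2*e^(2*z) - 2)/(-18*z^2), still 0/0.
Apply L'Hôpital: lim (4*e^(2*z) - 4)/(-36*z), still 0/0.
After 3 applications of L'Hôpital's rule the quotient is (8*e^(2*z))/(-36); substituting z = 0 gives -2/9.

-2/9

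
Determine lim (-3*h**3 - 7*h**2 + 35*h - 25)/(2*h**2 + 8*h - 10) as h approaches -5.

10

Since h = -5 makes numerator and denominator zero, (h + 5) divides both.
Cancelling it gives (-3*h^2 + 8*h - 5)/(2*h - 2); now plug in h = -5 to get 10.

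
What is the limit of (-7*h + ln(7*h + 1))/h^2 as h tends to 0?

Direct substitution gives 0/0.
Apply L'Hôpital: lim (-7 + 7/(7*h + 1))/(2*h), still 0/0.
After 2 applications of L'Hôpital's rule the quotient is (-49/(7*h + 1)^2)/(2); substituting h = 0 gives -49/2.

-49/2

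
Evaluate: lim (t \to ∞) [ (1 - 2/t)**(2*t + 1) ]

e^(-4)

Write it as [(1 - 2/t)^t]^(2) · (1 - 2/t)^(1). The bracketed term tends to e^(-2) and the second factor to 1, so the limit is e^(-4).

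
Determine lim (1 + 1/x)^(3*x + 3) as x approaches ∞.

The base → 1 and the exponent → ∞: a 1^∞ form.
Take logarithms: (3x + 3)·ln(1 + 1/x). Since ln(1+u) ~ u for small u, this behaves like (3x)·(1/x) → 3.
So the limit is e^(3).

e^(3)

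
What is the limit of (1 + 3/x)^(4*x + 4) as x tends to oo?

Write it as [(1 + 3/x)^x]^(4) · (1 + 3/x)^(4). The bracketed term tends to e^(3) and the second factor to 1, so the limit is e^(12).

e^(12)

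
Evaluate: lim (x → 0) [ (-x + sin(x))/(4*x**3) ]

-1/24

Direct substitution gives 0/0.
Apply L'Hôpital: lim (cos(x) - 1)/(12*x^2), still 0/0.
Apply L'Hôpital: lim (-sin(x))/(24*x), still 0/0.
After 3 applications of L'Hôpital's rule the quotient is (-cos(x))/(24); substituting x = 0 gives -1/24.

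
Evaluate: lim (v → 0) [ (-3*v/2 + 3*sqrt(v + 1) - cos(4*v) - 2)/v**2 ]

61/8

Substitution gives 0/0 (the numerator vanishes to order 2).
Expand each term to order v^2: the coefficient of v^2 in −cos(4v) is 8 and in 3·√(1 + v) is -3/8.
Lower-order terms cancel with the polynomial part, so the numerator is (61/8)·v^2 + o(v^2), and the limit is (61/8)/(1) = 61/8.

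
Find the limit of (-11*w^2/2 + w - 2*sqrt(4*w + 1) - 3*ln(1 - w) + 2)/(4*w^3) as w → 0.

-7/4

Substitution gives 0/0 (the numerator vanishes to order 3).
Expand each term to order w^3: the coefficient of w^3 in -2·√(1 + 4w) is -8 and in -3·ln(1 - w) is 1.
Lower-order terms cancel with the polynomial part, so the numerator is (-7)·w^3 + o(w^3), and the limit is (-7)/(4) = -7/4.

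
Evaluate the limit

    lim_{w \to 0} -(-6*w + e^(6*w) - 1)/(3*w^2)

Direct substitution gives 0/0.
Apply L'Hôpital: lim (6*e^(6*w) - 6)/(-6*w), still 0/0.
After 2 applications of L'Hôpital's rule the quotient is (36*e^(6*w))/(-6); substituting w = 0 gives -6.

-6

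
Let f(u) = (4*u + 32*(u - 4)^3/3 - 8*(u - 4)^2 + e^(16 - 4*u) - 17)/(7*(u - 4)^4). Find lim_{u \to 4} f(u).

32/21

Direct substitution gives 0/0.
Apply L'Hôpital: lim (-16*u + 32*(u - 4)^2 - 4*e^(16 - 4*u) + 68)/(28*(u - 4)^3), still 0/0.
Apply L'Hôpital: lim (64*u + 16*e^(16 - 4*u) - 272)/(84*(u - 4)^2), still 0/0.
Apply L'Hôpital: lim (64 - 64*e^(16 - 4*u))/(168*u - 672), still 0/0.
After 4 applications of L'Hôpital's rule the quotient is (256*e^(16 - 4*u))/(168); substituting u = 4 gives 32/21.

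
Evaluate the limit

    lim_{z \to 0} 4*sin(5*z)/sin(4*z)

5

Substitution gives 0/0.
Divide numerator and denominator by z: sin(5z)/z → 5 and sin(4z)/z → 4, so the limit is 4·5/4 = 5.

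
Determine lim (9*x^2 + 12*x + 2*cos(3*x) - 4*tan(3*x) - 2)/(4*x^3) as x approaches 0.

-9

Substitution gives 0/0 (the numerator vanishes to order 3).
Expand each term to order x^3: the coefficient of x^3 in 2·cos(3x) is 0 and in -4·tan(3x) is -36.
Lower-order terms cancel with the polynomial part, so the numerator is (-36)·x^3 + o(x^3), and the limit is (-36)/(4) = -9.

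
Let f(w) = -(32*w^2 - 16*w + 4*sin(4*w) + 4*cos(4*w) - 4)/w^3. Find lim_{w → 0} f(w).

Substitution gives 0/0 (the numerator vanishes to order 3).
Expand each term to order w^3: the coefficient of w^3 in 4·cos(4w) is 0 and in 4·sin(4w) is -128/3.
Lower-order terms cancel with the polynomial part, so the numerator is (-128/3)·w^3 + o(w^3), and the limit is (-128/3)/(-1) = 128/3.

128/3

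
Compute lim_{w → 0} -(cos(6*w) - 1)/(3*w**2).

6

Direct substitution gives 0/0.
Apply L'Hôpital: lim (-6*sin(6*w))/(-6*w), still 0/0.
After 2 applications of L'Hôpital's rule the quotient is (-36*cos(6*w))/(-6); substituting w = 0 gives 6.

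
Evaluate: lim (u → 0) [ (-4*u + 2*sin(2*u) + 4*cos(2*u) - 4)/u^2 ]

Substitution gives 0/0 (the numerator vanishes to order 2).
Expand each term to order u^2: the coefficient of u^2 in 4·cos(2u) is -8 and in 2·sin(2u) is 0.
Lower-order terms cancel with the polynomial part, so the numerator is (-8)·u^2 + o(u^2), and the limit is (-8)/(1) = -8.

-8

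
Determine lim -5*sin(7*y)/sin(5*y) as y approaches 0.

-7

Substitution gives 0/0.
Divide numerator and denominator by y: sin(7y)/y → 7 and sin(5y)/y → 5, so the limit is -5·7/5 = -7.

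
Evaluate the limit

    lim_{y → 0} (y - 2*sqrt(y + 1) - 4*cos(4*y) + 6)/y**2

Substitution gives 0/0 (the numerator vanishes to order 2).
Expand each term to order y^2: the coefficient of y^2 in -4·cos(4y) is 32 and in -2·√(1 + y) is 1/4.
Lower-order terms cancel with the polynomial part, so the numerator is (129/4)·y^2 + o(y^2), and the limit is (129/4)/(1) = 129/4.

129/4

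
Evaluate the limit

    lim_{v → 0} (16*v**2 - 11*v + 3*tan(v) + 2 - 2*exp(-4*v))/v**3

67/3

Substitution gives 0/0; apply L'Hôpital's rule 3 times.
After differentiating numerator and denominator 3 times the quotient is (18*tan(v)^2/cos(v)^2 + 6/cos(v)^2 + 128*e^(-4*v))/(6); at v = 0 this is 67/3.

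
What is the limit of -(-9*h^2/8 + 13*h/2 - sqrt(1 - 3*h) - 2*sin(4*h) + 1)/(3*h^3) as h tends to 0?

-1105/144

Substitution gives 0/0 (the numerator vanishes to order 3).
Expand each term to order h^3: the coefficient of h^3 in -2·sin(4h) is 64/3 and in −√(1 - 3h) is 27/16.
Lower-order terms cancel with the polynomial part, so the numerator is (1105/48)·h^3 + o(h^3), and the limit is (1105/48)/(-3) = -1105/144.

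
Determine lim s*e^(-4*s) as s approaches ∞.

0

Write as s^1/e^{4s}, an ∞/∞ form.
Exponential growth dominates any polynomial, so repeated L'Hôpital (or the standard result) gives 0.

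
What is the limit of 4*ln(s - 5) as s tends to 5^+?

As s → 5⁺, s - 5 → 0⁺ and ln(s - 5) → −∞.
Multiplying by 4 gives -∞.

-∞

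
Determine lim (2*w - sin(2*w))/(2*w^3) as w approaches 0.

2/3

Direct substitution gives 0/0.
Apply L'Hôpital: lim (2 - 2*cos(2*w))/(6*w^2), still 0/0.
Apply L'Hôpital: lim (4*sin(2*w))/(12*w), still 0/0.
After 3 applications of L'Hôpital's rule the quotient is (8*cos(2*w))/(12); substituting w = 0 gives 2/3.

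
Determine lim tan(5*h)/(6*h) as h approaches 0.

Substitution gives 0/0.
Since tan(u)/u → 1 as u → 0, tan(5h)/(5h) → 1 and the limit is 5/6.

5/6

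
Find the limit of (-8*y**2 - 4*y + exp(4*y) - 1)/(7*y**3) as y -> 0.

Direct substitution gives 0/0.
Apply L'Hôpital: lim (-16*y + 4*e^(4*y) - 4)/(21*y^2), still 0/0.
Apply L'Hôpital: lim (16*e^(4*y) - 16)/(42*y), still 0/0.
After 3 applications of L'Hôpital's rule the quotient is (64*e^(4*y))/(42); substituting y = 0 gives 32/21.

32/21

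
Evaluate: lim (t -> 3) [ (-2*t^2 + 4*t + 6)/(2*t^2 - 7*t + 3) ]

Since t = 3 makes numerator and denominator zero, (t - 3) divides both.
Cancelling it gives (-2*t - 2)/(2*t - 1); now plug in t = 3 to get -8/5.

-8/5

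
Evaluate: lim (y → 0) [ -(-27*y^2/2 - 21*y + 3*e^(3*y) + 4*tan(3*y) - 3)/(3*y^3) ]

-33/2

Substitution gives 0/0 (the numerator vanishes to order 3).
Expand each term to order y^3: the coefficient of y^3 in 4·tan(3y) is 36 and in 3·e^(3y) is 27/2.
Lower-order terms cancel with the polynomial part, so the numerator is (99/2)·y^3 + o(y^3), and the limit is (99/2)/(-3) = -33/2.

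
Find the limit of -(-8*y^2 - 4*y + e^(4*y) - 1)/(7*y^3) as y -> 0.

-32/21

Direct substitution gives 0/0.
Apply L'Hôpital: lim (-16*y + 4*e^(4*y) - 4)/(-21*y^2), still 0/0.
Apply L'Hôpital: lim (16*e^(4*y) - 16)/(-42*y), still 0/0.
After 3 applications of L'Hôpital's rule the quotient is (64*e^(4*y))/(-42); substituting y = 0 gives -32/21.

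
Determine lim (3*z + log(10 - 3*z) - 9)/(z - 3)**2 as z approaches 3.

Direct substitution gives 0/0.
Apply L'Hôpital: lim (3 - 3/(10 - 3*z))/(2*z - 6), still 0/0.
After 2 applications of L'Hôpital's rule the quotient is (-9/(10 - 3*z)^2)/(2); substituting z = 3 gives -9/2.

-9/2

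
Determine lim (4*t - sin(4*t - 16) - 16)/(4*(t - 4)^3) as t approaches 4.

Direct substitution gives 0/0.
Apply L'Hôpital: lim (4 - 4*cos(4*t - 16))/(12*(t - 4)^2), still 0/0.
Apply L'Hôpital: lim (16*sin(4*t - 16))/(24*t - 96), still 0/0.
After 3 applications of L'Hôpital's rule the quotient is (64*cos(4*t - 16))/(24); substituting t = 4 gives 8/3.

8/3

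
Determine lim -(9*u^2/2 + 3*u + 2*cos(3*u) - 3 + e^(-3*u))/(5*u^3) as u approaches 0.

Substitution gives 0/0 (the numerator vanishes to order 3).
Expand each term to order u^3: the coefficient of u^3 in 2·cos(3u) is 0 and in e^(-3u) is -9/2.
Lower-order terms cancel with the polynomial part, so the numerator is (-9/2)·u^3 + o(u^3), and the limit is (-9/2)/(-5) = 9/10.

9/10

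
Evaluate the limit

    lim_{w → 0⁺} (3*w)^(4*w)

1

Base → 0⁺ and exponent → 0⁺: a 0^0 form.
Take logs: 4w·ln(3w). This is 0·(−∞); rewriting as ln(3w)/(1/(4w)) and applying L'Hôpital gives 0.
Hence the limit is e^0 = 1.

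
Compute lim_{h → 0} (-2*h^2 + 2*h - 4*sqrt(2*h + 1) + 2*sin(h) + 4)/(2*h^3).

Substitution gives 0/0 (the numerator vanishes to order 3).
Expand each term to order h^3: the coefficient of h^3 in 2·sin(h) is -1/3 and in -4·√(1 + 2h) is -2.
Lower-order terms cancel with the polynomial part, so the numerator is (-7/3)·h^3 + o(h^3), and the limit is (-7/3)/(2) = -7/6.

-7/6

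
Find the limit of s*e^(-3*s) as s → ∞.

0

Write as s^1/e^{3s}, an ∞/∞ form.
Exponential growth dominates any polynomial, so repeated L'Hôpital (or the standard result) gives 0.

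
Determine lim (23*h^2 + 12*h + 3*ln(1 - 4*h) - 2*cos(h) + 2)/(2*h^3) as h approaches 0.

-32

Substitution gives 0/0; apply L'Hôpital's rule 3 times.
After differentiating numerator and denominator 3 times the quotient is (-2*sin(h) + 384/(4*h - 1)^3)/(12); at h = 0 this is -32.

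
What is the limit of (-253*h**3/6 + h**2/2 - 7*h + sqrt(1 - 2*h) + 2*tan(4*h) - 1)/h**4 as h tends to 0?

-5/8

Substitution gives 0/0 (the numerator vanishes to order 4).
Expand each term to order h^4: the coefficient of h^4 in 2·tan(4h) is 0 and in √(1 - 2h) is -5/8.
Lower-order terms cancel with the polynomial part, so the numerator is (-5/8)·h^4 + o(h^4), and the limit is (-5/8)/(1) = -5/8.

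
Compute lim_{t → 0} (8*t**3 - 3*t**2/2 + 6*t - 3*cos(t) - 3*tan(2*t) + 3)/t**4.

Substitution gives 0/0 (the numerator vanishes to order 4).
Expand each term to order t^4: the coefficient of t^4 in -3·cos(t) is -1/8 and in -3·tan(2t) is 0.
Lower-order terms cancel with the polynomial part, so the numerator is (-1/8)·t^4 + o(t^4), and the limit is (-1/8)/(1) = -1/8.

-1/8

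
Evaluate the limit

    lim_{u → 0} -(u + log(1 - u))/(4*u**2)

1/8

Direct substitution gives 0/0.
Apply L'Hôpital: lim (1 - 1/(1 - u))/(-8*u), still 0/0.
After 2 applications of L'Hôpital's rule the quotient is (-1/(1 - u)^2)/(-8); substituting u = 0 gives 1/8.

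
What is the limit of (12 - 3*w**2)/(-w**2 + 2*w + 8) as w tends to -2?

Direct substitution gives 0/0, so factor. Both numerator and denominator have (w + 2) as a factor.
After cancelling, the expression reduces to (6 - 3*w)/(4 - w).
Substituting w = -2 gives 2.

2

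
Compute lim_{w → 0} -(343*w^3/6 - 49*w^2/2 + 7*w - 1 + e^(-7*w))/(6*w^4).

Direct substitution gives 0/0.
Apply L'Hôpital: lim (343*w^2/2 - 49*w + 7 - 7*e^(-7*w))/(-24*w^3), still 0/0.
Apply L'Hôpital: lim (343*w - 49 + 49*e^(-7*w))/(-72*w^2), still 0/0.
Apply L'Hôpital: lim (343 - 343*e^(-7*w))/(-144*w), still 0/0.
After 4 applications of L'Hôpital's rule the quotient is (2401*e^(-7*w))/(-144); substituting w = 0 gives -2401/144.

-2401/144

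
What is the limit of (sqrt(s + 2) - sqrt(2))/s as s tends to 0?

√(2)/4

A 0/0 form; rationalise with √(2 + s) + √2. This collapses the numerator to s, leaving 1/(√(2 + s) + √2) → 1/(2√2) = √(2)/4.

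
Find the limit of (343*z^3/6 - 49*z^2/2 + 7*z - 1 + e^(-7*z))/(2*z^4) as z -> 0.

Direct substitution gives 0/0.
Apply L'Hôpital: lim (343*z^2/2 - 49*z + 7 - 7*e^(-7*z))/(8*z^3), still 0/0.
Apply L'Hôpital: lim (343*z - 49 + 49*e^(-7*z))/(24*z^2), still 0/0.
Apply L'Hôpital: lim (343 - 343*e^(-7*z))/(48*z), still 0/0.
After 4 applications of L'Hôpital's rule the quotient is (2401*e^(-7*z))/(48); substituting z = 0 gives 2401/48.

2401/48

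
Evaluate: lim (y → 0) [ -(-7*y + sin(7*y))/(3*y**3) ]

Direct substitution gives 0/0.
Apply L'Hôpital: lim (7*cos(7*y) - 7)/(-9*y^2), still 0/0.
Apply L'Hôpital: lim (-49*sin(7*y))/(-18*y), still 0/0.
After 3 applications of L'Hôpital's rule the quotient is (-343*cos(7*y))/(-18); substituting y = 0 gives 343/18.

343/18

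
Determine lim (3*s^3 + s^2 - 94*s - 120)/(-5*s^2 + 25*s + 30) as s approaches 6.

Direct substitution gives 0/0, so factor. Both numerator and denominator have (s - 6) as a factor.
After cancelling, the expression reduces to (3*s^2 + 19*s + 20)/(-5*s - 5).
Substituting s = 6 gives -242/35.

-242/35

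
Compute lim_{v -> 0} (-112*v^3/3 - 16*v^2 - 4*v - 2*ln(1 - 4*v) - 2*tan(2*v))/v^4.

Substitution gives 0/0 (the numerator vanishes to order 4).
Expand each term to order v^4: the coefficient of v^4 in -2·ln(1 - 4v) is 128 and in -2·tan(2v) is 0.
Lower-order terms cancel with the polynomial part, so the numerator is (128)·v^4 + o(v^4), and the limit is (128)/(1) = 128.

128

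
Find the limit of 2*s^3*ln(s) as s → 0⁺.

This is a 0·(−∞) form. Rewrite as 2·ln(s) / s^(−3) and apply L'Hôpital:
the derivative quotient is 2·(1/s) / (−3·s^(−4)) = (-2/3)·s^3 → 0.

0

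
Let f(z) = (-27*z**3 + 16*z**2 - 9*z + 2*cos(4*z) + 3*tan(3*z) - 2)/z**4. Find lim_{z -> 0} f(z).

Substitution gives 0/0 (the numerator vanishes to order 4).
Expand each term to order z^4: the coefficient of z^4 in 2·cos(4z) is 64/3 and in 3·tan(3z) is 0.
Lower-order terms cancel with the polynomial part, so the numerator is (64/3)·z^4 + o(z^4), and the limit is (64/3)/(1) = 64/3.

64/3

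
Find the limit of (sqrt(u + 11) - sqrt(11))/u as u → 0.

√(11)/22

Substitution gives 0/0. Multiply numerator and denominator by the conjugate √(11 + u) + √11.
The numerator becomes (11 + u) − 11 = u, so the expression simplifies to 1/(√(11 + u) + √11).
Letting u → 0 gives 1/(2√11) = √(11)/22.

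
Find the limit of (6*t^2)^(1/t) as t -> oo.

1

Base → ∞ and exponent → 0: an ∞^0 form.
Take logs: (1/t)·ln(6·t^2) = (ln 6 + 2·ln t)/t → 0.
So the limit is e^0 = 1.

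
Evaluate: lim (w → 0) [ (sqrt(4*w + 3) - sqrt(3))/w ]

A 0/0 form; rationalise with √(3 + 4w) + √3. This collapses the numerator to 4w, leaving 4/(√(3 + 4w) + √3) → 4/(2√3) = 2*√(3)/3.

2*√(3)/3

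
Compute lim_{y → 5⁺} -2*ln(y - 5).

As y → 5⁺, y - 5 → 0⁺ and ln(y - 5) → −∞.
Multiplying by -2 gives ∞.

∞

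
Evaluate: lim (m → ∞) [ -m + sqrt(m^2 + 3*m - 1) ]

3/2

This has the form ∞ − ∞. Multiply and divide by the conjugate √(m^2 + 3*m - 1) + m.
That gives (3m - 1) / (√(m^2 + 3*m - 1) + m).
Divide numerator and denominator by m: the limit is 3/(2·1) = 3/2.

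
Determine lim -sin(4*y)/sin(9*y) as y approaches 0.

-4/9

Substitution gives 0/0.
Divide numerator and denominator by y: sin(4y)/y → 4 and sin(9y)/y → 9, so the limit is -1·4/9 = -4/9.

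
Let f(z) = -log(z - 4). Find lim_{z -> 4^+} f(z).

∞

As z → 4⁺, z - 4 → 0⁺ and ln(z - 4) → −∞.
Multiplying by -1 gives ∞.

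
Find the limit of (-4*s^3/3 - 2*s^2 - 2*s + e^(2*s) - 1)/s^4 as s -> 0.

2/3

Direct substitution gives 0/0.
Apply L'Hôpital: lim (-4*s^2 - 4*s + 2*e^(2*s) - 2)/(4*s^3), still 0/0.
Apply L'Hôpital: lim (-8*s + 4*e^(2*s) - 4)/(12*s^2), still 0/0.
Apply L'Hôpital: lim (8*e^(2*s) - 8)/(24*s), still 0/0.
After 4 applications of L'Hôpital's rule the quotient is (16*e^(2*s))/(24); substituting s = 0 gives 2/3.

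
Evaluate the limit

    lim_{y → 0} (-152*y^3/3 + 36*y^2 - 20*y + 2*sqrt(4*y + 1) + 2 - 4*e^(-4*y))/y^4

-188/3

Substitution gives 0/0 (the numerator vanishes to order 4).
Expand each term to order y^4: the coefficient of y^4 in -4·e^(-4y) is -128/3 and in 2·√(1 + 4y) is -20.
Lower-order terms cancel with the polynomial part, so the numerator is (-188/3)·y^4 + o(y^4), and the limit is (-188/3)/(1) = -188/3.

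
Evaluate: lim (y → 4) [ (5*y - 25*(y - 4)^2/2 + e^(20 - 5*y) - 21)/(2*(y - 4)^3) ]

-125/12

Direct substitution gives 0/0.
Apply L'Hôpital: lim (-25*y - 5*e^(20 - 5*y) + 105)/(6*(y - 4)^2), still 0/0.
Apply L'Hôpital: lim (25*e^(20 - 5*y) - 25)/(12*y - 48), still 0/0.
After 3 applications of L'Hôpital's rule the quotient is (-125*e^(20 - 5*y))/(12); substituting y = 4 gives -125/12.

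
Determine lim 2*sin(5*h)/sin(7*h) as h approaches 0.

Substitution gives 0/0.
Divide numerator and denominator by h: sin(5h)/h → 5 and sin(7h)/h → 7, so the limit is 2·5/7 = 10/7.

10/7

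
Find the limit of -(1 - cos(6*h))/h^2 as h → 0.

-18

Substitution gives 0/0.
Use (1 − cos u)/u² → 1/2 with u = 6h: the limit is 6²/(2·(-1)) = -18.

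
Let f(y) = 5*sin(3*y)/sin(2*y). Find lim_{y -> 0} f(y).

Substitution gives 0/0.
Divide numerator and denominator by y: sin(3y)/y → 3 and sin(2y)/y → 2, so the limit is 5·3/2 = 15/2.

15/2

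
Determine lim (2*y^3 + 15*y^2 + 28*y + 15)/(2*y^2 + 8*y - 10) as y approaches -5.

Since y = -5 makes numerator and denominator zero, (y + 5) divides both.
Cancelling it gives (2*y^2 + 5*y + 3)/(2*y - 2); now plug in y = -5 to get -7/3.

-7/3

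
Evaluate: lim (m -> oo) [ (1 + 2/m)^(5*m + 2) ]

Let L be the limit and take ln: ln L = lim (5m + 2)·ln(1 + 2/m) = lim (5m + 2)·(2/m + O(1/m²)) = 10.
Hence L = e^(10).

e^(10)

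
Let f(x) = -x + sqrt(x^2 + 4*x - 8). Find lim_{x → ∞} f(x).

An ∞ − ∞ form. Rationalising with the conjugate, the difference becomes (4x - 8) / (√(x^2 + 4*x - 8) + x).
For large x the denominator behaves like 2·x, so the quotient tends to 4/2 = 2.

2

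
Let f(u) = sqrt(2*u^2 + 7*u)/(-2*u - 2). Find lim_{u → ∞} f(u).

-√(2)/2

For large |u|, √(2*u^2 + 7*u) ≈ √2·|u| and the denominator ≈ -2u.
Since u → +∞, |u| = u, giving √2/(-2) = -√(2)/2.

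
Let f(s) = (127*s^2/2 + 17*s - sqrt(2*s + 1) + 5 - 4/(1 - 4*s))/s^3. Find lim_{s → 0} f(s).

Substitution gives 0/0 (the numerator vanishes to order 3).
Expand each term to order s^3: the coefficient of s^3 in −√(1 + 2s) is -1/2 and in -4·1/(1 - 4s) is -256.
Lower-order terms cancel with the polynomial part, so the numerator is (-513/2)·s^3 + o(s^3), and the limit is (-513/2)/(1) = -513/2.

-513/2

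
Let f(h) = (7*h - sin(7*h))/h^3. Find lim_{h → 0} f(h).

Direct substitution gives 0/0.
Apply L'Hôpital: lim (7 - 7*cos(7*h))/(3*h^2), still 0/0.
Apply L'Hôpital: lim (49*sin(7*h))/(6*h), still 0/0.
After 3 applications of L'Hôpital's rule the quotient is (343*cos(7*h))/(6); substituting h = 0 gives 343/6.

343/6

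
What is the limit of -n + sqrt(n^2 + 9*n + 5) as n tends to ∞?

9/2

This has the form ∞ − ∞. Multiply and divide by the conjugate √(n^2 + 9*n + 5) + n.
That gives (9n + 5) / (√(n^2 + 9*n + 5) + n).
Divide numerator and denominator by n: the limit is 9/(2·1) = 9/2.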